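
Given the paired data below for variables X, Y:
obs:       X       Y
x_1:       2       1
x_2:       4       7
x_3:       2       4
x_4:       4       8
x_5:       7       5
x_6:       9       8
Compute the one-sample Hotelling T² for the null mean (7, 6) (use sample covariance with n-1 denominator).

Step 1 — sample mean vector:
  mean(X) = (2 + 4 + 2 + 4 + 7 + 9) / 6 = 28/6 = 4.6667
  mean(Y) = (1 + 7 + 4 + 8 + 5 + 8) / 6 = 33/6 = 5.5
  x̄ = (4.6667, 5.5),  deviation x̄ - mu_0 = (4.6667, 5.5) - (7, 6) = (-2.3333, -0.5).

Step 2 — sample covariance matrix, S[i,j] = (1/(n-1)) · Σ_k (x_{k,i} - mean_i) · (x_{k,j} - mean_j), divisor n-1 = 5:
  S[X,X] = ((-2.6667)·(-2.6667) + (-0.6667)·(-0.6667) + (-2.6667)·(-2.6667) + (-0.6667)·(-0.6667) + (2.3333)·(2.3333) + (4.3333)·(4.3333)) / 5 = 39.3333/5 = 7.8667
  S[X,Y] = ((-2.6667)·(-4.5) + (-0.6667)·(1.5) + (-2.6667)·(-1.5) + (-0.6667)·(2.5) + (2.3333)·(-0.5) + (4.3333)·(2.5)) / 5 = 23/5 = 4.6
  S[Y,Y] = ((-4.5)·(-4.5) + (1.5)·(1.5) + (-1.5)·(-1.5) + (2.5)·(2.5) + (-0.5)·(-0.5) + (2.5)·(2.5)) / 5 = 37.5/5 = 7.5
  S = [[7.8667, 4.6],
 [4.6, 7.5]].

Step 3 — invert S. det(S) = 7.8667·7.5 - (4.6)² = 37.84.
  S^{-1} = (1/det) · [[d, -b], [-b, a]] = [[0.1982, -0.1216],
 [-0.1216, 0.2079]].

Step 4 — quadratic form (x̄ - mu_0)^T · S^{-1} · (x̄ - mu_0):
  S^{-1} · (x̄ - mu_0) = (-0.4017, 0.1797),
  (x̄ - mu_0)^T · [...] = (-2.3333)·(-0.4017) + (-0.5)·(0.1797) = 0.8474.

Step 5 — scale by n: T² = 6 · 0.8474 = 5.0846.

T² ≈ 5.0846


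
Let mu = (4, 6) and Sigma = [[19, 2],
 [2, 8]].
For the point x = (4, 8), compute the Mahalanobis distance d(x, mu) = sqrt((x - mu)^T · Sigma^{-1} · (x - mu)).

Step 1 — centre the observation: (x - mu) = (0, 2).

Step 2 — invert Sigma. det(Sigma) = 19·8 - (2)² = 148.
  Sigma^{-1} = (1/det) · [[d, -b], [-b, a]] = [[0.0541, -0.0135],
 [-0.0135, 0.1284]].

Step 3 — form the quadratic (x - mu)^T · Sigma^{-1} · (x - mu):
  Sigma^{-1} · (x - mu) = (-0.027, 0.2568).
  (x - mu)^T · [Sigma^{-1} · (x - mu)] = (0)·(-0.027) + (2)·(0.2568) = 0.5135.

Step 4 — take square root: d = √(0.5135) ≈ 0.7166.

d(x, mu) = √(0.5135) ≈ 0.7166


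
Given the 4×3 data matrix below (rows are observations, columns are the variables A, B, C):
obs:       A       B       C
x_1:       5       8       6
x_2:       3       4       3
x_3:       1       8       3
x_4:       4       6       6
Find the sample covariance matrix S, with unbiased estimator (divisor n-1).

Step 1 — column means:
  mean(A) = (5 + 3 + 1 + 4) / 4 = 13/4 = 3.25
  mean(B) = (8 + 4 + 8 + 6) / 4 = 26/4 = 6.5
  mean(C) = (6 + 3 + 3 + 6) / 4 = 18/4 = 4.5

Step 2 — sample covariance S[i,j] = (1/(n-1)) · Σ_k (x_{k,i} - mean_i) · (x_{k,j} - mean_j), with n-1 = 3.
  S[A,A] = ((1.75)·(1.75) + (-0.25)·(-0.25) + (-2.25)·(-2.25) + (0.75)·(0.75)) / 3 = 8.75/3 = 2.9167
  S[A,B] = ((1.75)·(1.5) + (-0.25)·(-2.5) + (-2.25)·(1.5) + (0.75)·(-0.5)) / 3 = -0.5/3 = -0.1667
  S[A,C] = ((1.75)·(1.5) + (-0.25)·(-1.5) + (-2.25)·(-1.5) + (0.75)·(1.5)) / 3 = 7.5/3 = 2.5
  S[B,B] = ((1.5)·(1.5) + (-2.5)·(-2.5) + (1.5)·(1.5) + (-0.5)·(-0.5)) / 3 = 11/3 = 3.6667
  S[B,C] = ((1.5)·(1.5) + (-2.5)·(-1.5) + (1.5)·(-1.5) + (-0.5)·(1.5)) / 3 = 3/3 = 1
  S[C,C] = ((1.5)·(1.5) + (-1.5)·(-1.5) + (-1.5)·(-1.5) + (1.5)·(1.5)) / 3 = 9/3 = 3

S is symmetric (S[j,i] = S[i,j]). Assembling:

S = [[2.9167, -0.1667, 2.5],
 [-0.1667, 3.6667, 1],
 [2.5, 1, 3]]


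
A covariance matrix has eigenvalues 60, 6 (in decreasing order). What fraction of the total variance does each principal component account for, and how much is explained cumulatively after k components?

Step 1 — total variance = trace(Sigma) = Σ λ_i = 60 + 6 = 66.

Step 2 — fraction explained by component i = λ_i / Σ λ:
  PC1: 60/66 = 0.9091
  PC2: 6/66 = 0.0909

Step 3 — cumulative fraction after k components = (λ_1 + ... + λ_k) / Σ λ:
  k = 1: 60/66 = 0.9091
  k = 2: (60 + 6)/66 = 66/66 = 1

Summary (fraction, with percent):

explained: PC1 0.9091 (90.91%), PC2 0.0909 (9.09%);  cumulative: 0.9091, 1


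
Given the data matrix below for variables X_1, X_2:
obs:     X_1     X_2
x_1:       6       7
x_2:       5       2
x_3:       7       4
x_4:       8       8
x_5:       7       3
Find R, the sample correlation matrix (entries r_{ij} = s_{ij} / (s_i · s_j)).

Step 1 — column means:
  mean(X_1) = (6 + 5 + 7 + 8 + 7) / 5 = 33/5 = 6.6
  mean(X_2) = (7 + 2 + 4 + 8 + 3) / 5 = 24/5 = 4.8

Step 2 — sample variances and covariances s[i,j] = (1/(n-1)) · Σ_k (x_{k,i} - mean_i) · (x_{k,j} - mean_j), with n-1 = 4:
  s[X_1,X_1] = ((-0.6)·(-0.6) + (-1.6)·(-1.6) + (0.4)·(0.4) + (1.4)·(1.4) + (0.4)·(0.4)) / 4 = 5.2/4 = 1.3
  s[X_1,X_2] = ((-0.6)·(2.2) + (-1.6)·(-2.8) + (0.4)·(-0.8) + (1.4)·(3.2) + (0.4)·(-1.8)) / 4 = 6.6/4 = 1.65
  s[X_2,X_2] = ((2.2)·(2.2) + (-2.8)·(-2.8) + (-0.8)·(-0.8) + (3.2)·(3.2) + (-1.8)·(-1.8)) / 4 = 26.8/4 = 6.7
  Sample standard deviations s_i = √(s[i,i]):
  s(X_1) = √(1.3) = 1.1402
  s(X_2) = √(6.7) = 2.5884

Step 3 — r_{ij} = s_{ij} / (s_i · s_j):
  r[X_1,X_1] = 1 (diagonal).
  r[X_1,X_2] = 1.65 / (1.1402 · 2.5884) = 1.65 / 2.9513 = 0.5591
  r[X_2,X_2] = 1 (diagonal).

R is symmetric with unit diagonal. Assembling:

R = [[1, 0.5591],
 [0.5591, 1]]


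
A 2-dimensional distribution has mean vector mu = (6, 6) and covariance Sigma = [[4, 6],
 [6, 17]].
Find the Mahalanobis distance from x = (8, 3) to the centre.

Step 1 — centre the observation: (x - mu) = (2, -3).

Step 2 — invert Sigma. det(Sigma) = 4·17 - (6)² = 32.
  Sigma^{-1} = (1/det) · [[d, -b], [-b, a]] = [[0.5312, -0.1875],
 [-0.1875, 0.125]].

Step 3 — form the quadratic (x - mu)^T · Sigma^{-1} · (x - mu):
  Sigma^{-1} · (x - mu) = (1.625, -0.75).
  (x - mu)^T · [Sigma^{-1} · (x - mu)] = (2)·(1.625) + (-3)·(-0.75) = 5.5.

Step 4 — take square root: d = √(5.5) ≈ 2.3452.

d(x, mu) = √(5.5) ≈ 2.3452


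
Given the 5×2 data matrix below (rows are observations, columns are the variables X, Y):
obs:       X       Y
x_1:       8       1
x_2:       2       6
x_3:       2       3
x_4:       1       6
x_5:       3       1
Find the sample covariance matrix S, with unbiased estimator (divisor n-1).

Step 1 — column means:
  mean(X) = (8 + 2 + 2 + 1 + 3) / 5 = 16/5 = 3.2
  mean(Y) = (1 + 6 + 3 + 6 + 1) / 5 = 17/5 = 3.4

Step 2 — sample covariance S[i,j] = (1/(n-1)) · Σ_k (x_{k,i} - mean_i) · (x_{k,j} - mean_j), with n-1 = 4.
  S[X,X] = ((4.8)·(4.8) + (-1.2)·(-1.2) + (-1.2)·(-1.2) + (-2.2)·(-2.2) + (-0.2)·(-0.2)) / 4 = 30.8/4 = 7.7
  S[X,Y] = ((4.8)·(-2.4) + (-1.2)·(2.6) + (-1.2)·(-0.4) + (-2.2)·(2.6) + (-0.2)·(-2.4)) / 4 = -19.4/4 = -4.85
  S[Y,Y] = ((-2.4)·(-2.4) + (2.6)·(2.6) + (-0.4)·(-0.4) + (2.6)·(2.6) + (-2.4)·(-2.4)) / 4 = 25.2/4 = 6.3

S is symmetric (S[j,i] = S[i,j]). Assembling:

S = [[7.7, -4.85],
 [-4.85, 6.3]]


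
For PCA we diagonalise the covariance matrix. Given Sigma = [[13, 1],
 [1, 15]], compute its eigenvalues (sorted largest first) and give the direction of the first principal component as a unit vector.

Step 1 — characteristic polynomial of 2×2 Sigma:
  det(Sigma - λI) = λ² - trace · λ + det = 0.
  trace = 13 + 15 = 28, det = 13·15 - (1)² = 194.
Step 2 — discriminant:
  Δ = trace² - 4·det = 784 - 776 = 8.
Step 3 — eigenvalues:
  λ = (trace ± √Δ)/2 = (28 ± 2.8284)/2,
  λ_1 = 15.4142,  λ_2 = 12.5858.

Step 4 — unit eigenvector for λ_1: solve (Sigma - λ_1 I)v = 0. First row:
  (13 - 15.4142)·v_x + (1)·v_y = 0, i.e. (-2.4142)·v_x + (1)·v_y = 0,
  so v ∝ (b, λ_1 - a) = (1, 2.4142) = u.
  ||u|| = √((1)² + (2.4142)²) = √(6.8284) ≈ 2.6131,
  v_1 = u/||u|| ≈ (0.3827, 0.9239) (||v_1|| = 1).

λ_1 = 15.4142,  λ_2 = 12.5858;  v_1 ≈ (0.3827, 0.9239)


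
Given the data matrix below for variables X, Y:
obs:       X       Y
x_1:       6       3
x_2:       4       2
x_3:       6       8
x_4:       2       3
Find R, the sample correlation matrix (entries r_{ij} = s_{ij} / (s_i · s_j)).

Step 1 — column means:
  mean(X) = (6 + 4 + 6 + 2) / 4 = 18/4 = 4.5
  mean(Y) = (3 + 2 + 8 + 3) / 4 = 16/4 = 4

Step 2 — sample variances and covariances s[i,j] = (1/(n-1)) · Σ_k (x_{k,i} - mean_i) · (x_{k,j} - mean_j), with n-1 = 3:
  s[X,X] = ((1.5)·(1.5) + (-0.5)·(-0.5) + (1.5)·(1.5) + (-2.5)·(-2.5)) / 3 = 11/3 = 3.6667
  s[X,Y] = ((1.5)·(-1) + (-0.5)·(-2) + (1.5)·(4) + (-2.5)·(-1)) / 3 = 8/3 = 2.6667
  s[Y,Y] = ((-1)·(-1) + (-2)·(-2) + (4)·(4) + (-1)·(-1)) / 3 = 22/3 = 7.3333
  Sample standard deviations s_i = √(s[i,i]):
  s(X) = √(3.6667) = 1.9149
  s(Y) = √(7.3333) = 2.708

Step 3 — r_{ij} = s_{ij} / (s_i · s_j):
  r[X,X] = 1 (diagonal).
  r[X,Y] = 2.6667 / (1.9149 · 2.708) = 2.6667 / 5.1854 = 0.5143
  r[Y,Y] = 1 (diagonal).

R is symmetric with unit diagonal. Assembling:

R = [[1, 0.5143],
 [0.5143, 1]]


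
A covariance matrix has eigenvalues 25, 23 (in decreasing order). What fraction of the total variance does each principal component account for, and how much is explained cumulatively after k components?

Step 1 — total variance = trace(Sigma) = Σ λ_i = 25 + 23 = 48.

Step 2 — fraction explained by component i = λ_i / Σ λ:
  PC1: 25/48 = 0.5208
  PC2: 23/48 = 0.4792

Step 3 — cumulative fraction after k components = (λ_1 + ... + λ_k) / Σ λ:
  k = 1: 25/48 = 0.5208
  k = 2: (25 + 23)/48 = 48/48 = 1

Summary (fraction, with percent):

explained: PC1 0.5208 (52.08%), PC2 0.4792 (47.92%);  cumulative: 0.5208, 1


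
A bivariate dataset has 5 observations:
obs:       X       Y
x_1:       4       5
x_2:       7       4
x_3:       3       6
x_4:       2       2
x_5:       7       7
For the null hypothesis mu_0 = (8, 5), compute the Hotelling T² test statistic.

Step 1 — sample mean vector:
  mean(X) = (4 + 7 + 3 + 2 + 7) / 5 = 23/5 = 4.6
  mean(Y) = (5 + 4 + 6 + 2 + 7) / 5 = 24/5 = 4.8
  x̄ = (4.6, 4.8),  deviation x̄ - mu_0 = (4.6, 4.8) - (8, 5) = (-3.4, -0.2).

Step 2 — sample covariance matrix, S[i,j] = (1/(n-1)) · Σ_k (x_{k,i} - mean_i) · (x_{k,j} - mean_j), divisor n-1 = 4:
  S[X,X] = ((-0.6)·(-0.6) + (2.4)·(2.4) + (-1.6)·(-1.6) + (-2.6)·(-2.6) + (2.4)·(2.4)) / 4 = 21.2/4 = 5.3
  S[X,Y] = ((-0.6)·(0.2) + (2.4)·(-0.8) + (-1.6)·(1.2) + (-2.6)·(-2.8) + (2.4)·(2.2)) / 4 = 8.6/4 = 2.15
  S[Y,Y] = ((0.2)·(0.2) + (-0.8)·(-0.8) + (1.2)·(1.2) + (-2.8)·(-2.8) + (2.2)·(2.2)) / 4 = 14.8/4 = 3.7
  S = [[5.3, 2.15],
 [2.15, 3.7]].

Step 3 — invert S. det(S) = 5.3·3.7 - (2.15)² = 14.9875.
  S^{-1} = (1/det) · [[d, -b], [-b, a]] = [[0.2469, -0.1435],
 [-0.1435, 0.3536]].

Step 4 — quadratic form (x̄ - mu_0)^T · S^{-1} · (x̄ - mu_0):
  S^{-1} · (x̄ - mu_0) = (-0.8107, 0.417),
  (x̄ - mu_0)^T · [...] = (-3.4)·(-0.8107) + (-0.2)·(0.417) = 2.6729.

Step 5 — scale by n: T² = 5 · 2.6729 = 13.3645.

T² ≈ 13.3645


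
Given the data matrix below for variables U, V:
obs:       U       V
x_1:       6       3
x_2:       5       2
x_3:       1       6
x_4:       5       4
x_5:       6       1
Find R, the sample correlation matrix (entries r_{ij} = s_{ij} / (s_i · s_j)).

Step 1 — column means:
  mean(U) = (6 + 5 + 1 + 5 + 6) / 5 = 23/5 = 4.6
  mean(V) = (3 + 2 + 6 + 4 + 1) / 5 = 16/5 = 3.2

Step 2 — sample variances and covariances s[i,j] = (1/(n-1)) · Σ_k (x_{k,i} - mean_i) · (x_{k,j} - mean_j), with n-1 = 4:
  s[U,U] = ((1.4)·(1.4) + (0.4)·(0.4) + (-3.6)·(-3.6) + (0.4)·(0.4) + (1.4)·(1.4)) / 4 = 17.2/4 = 4.3
  s[U,V] = ((1.4)·(-0.2) + (0.4)·(-1.2) + (-3.6)·(2.8) + (0.4)·(0.8) + (1.4)·(-2.2)) / 4 = -13.6/4 = -3.4
  s[V,V] = ((-0.2)·(-0.2) + (-1.2)·(-1.2) + (2.8)·(2.8) + (0.8)·(0.8) + (-2.2)·(-2.2)) / 4 = 14.8/4 = 3.7
  Sample standard deviations s_i = √(s[i,i]):
  s(U) = √(4.3) = 2.0736
  s(V) = √(3.7) = 1.9235

Step 3 — r_{ij} = s_{ij} / (s_i · s_j):
  r[U,U] = 1 (diagonal).
  r[U,V] = -3.4 / (2.0736 · 1.9235) = -3.4 / 3.9887 = -0.8524
  r[V,V] = 1 (diagonal).

R is symmetric with unit diagonal. Assembling:

R = [[1, -0.8524],
 [-0.8524, 1]]


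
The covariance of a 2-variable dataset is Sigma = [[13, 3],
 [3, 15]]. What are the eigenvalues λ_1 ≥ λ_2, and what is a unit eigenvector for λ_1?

Step 1 — characteristic polynomial of 2×2 Sigma:
  det(Sigma - λI) = λ² - trace · λ + det = 0.
  trace = 13 + 15 = 28, det = 13·15 - (3)² = 186.
Step 2 — discriminant:
  Δ = trace² - 4·det = 784 - 744 = 40.
Step 3 — eigenvalues:
  λ = (trace ± √Δ)/2 = (28 ± 6.3246)/2,
  λ_1 = 17.1623,  λ_2 = 10.8377.

Step 4 — unit eigenvector for λ_1: solve (Sigma - λ_1 I)v = 0. First row:
  (13 - 17.1623)·v_x + (3)·v_y = 0, i.e. (-4.1623)·v_x + (3)·v_y = 0,
  so v ∝ (b, λ_1 - a) = (3, 4.1623) = u.
  ||u|| = √((3)² + (4.1623)²) = √(26.3246) ≈ 5.1307,
  v_1 = u/||u|| ≈ (0.5847, 0.8112) (||v_1|| = 1).

λ_1 = 17.1623,  λ_2 = 10.8377;  v_1 ≈ (0.5847, 0.8112)


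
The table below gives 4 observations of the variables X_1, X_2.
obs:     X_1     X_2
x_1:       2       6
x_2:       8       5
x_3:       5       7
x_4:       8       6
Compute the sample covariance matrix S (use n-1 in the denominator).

Step 1 — column means:
  mean(X_1) = (2 + 8 + 5 + 8) / 4 = 23/4 = 5.75
  mean(X_2) = (6 + 5 + 7 + 6) / 4 = 24/4 = 6

Step 2 — sample covariance S[i,j] = (1/(n-1)) · Σ_k (x_{k,i} - mean_i) · (x_{k,j} - mean_j), with n-1 = 3.
  S[X_1,X_1] = ((-3.75)·(-3.75) + (2.25)·(2.25) + (-0.75)·(-0.75) + (2.25)·(2.25)) / 3 = 24.75/3 = 8.25
  S[X_1,X_2] = ((-3.75)·(0) + (2.25)·(-1) + (-0.75)·(1) + (2.25)·(0)) / 3 = -3/3 = -1
  S[X_2,X_2] = ((0)·(0) + (-1)·(-1) + (1)·(1) + (0)·(0)) / 3 = 2/3 = 0.6667

S is symmetric (S[j,i] = S[i,j]). Assembling:

S = [[8.25, -1],
 [-1, 0.6667]]


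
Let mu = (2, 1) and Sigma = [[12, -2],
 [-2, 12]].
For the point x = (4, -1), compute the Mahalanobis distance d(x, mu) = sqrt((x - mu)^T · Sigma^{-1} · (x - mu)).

Step 1 — centre the observation: (x - mu) = (2, -2).

Step 2 — invert Sigma. det(Sigma) = 12·12 - (-2)² = 140.
  Sigma^{-1} = (1/det) · [[d, -b], [-b, a]] = [[0.0857, 0.0143],
 [0.0143, 0.0857]].

Step 3 — form the quadratic (x - mu)^T · Sigma^{-1} · (x - mu):
  Sigma^{-1} · (x - mu) = (0.1429, -0.1429).
  (x - mu)^T · [Sigma^{-1} · (x - mu)] = (2)·(0.1429) + (-2)·(-0.1429) = 0.5714.

Step 4 — take square root: d = √(0.5714) ≈ 0.7559.

d(x, mu) = √(0.5714) ≈ 0.7559


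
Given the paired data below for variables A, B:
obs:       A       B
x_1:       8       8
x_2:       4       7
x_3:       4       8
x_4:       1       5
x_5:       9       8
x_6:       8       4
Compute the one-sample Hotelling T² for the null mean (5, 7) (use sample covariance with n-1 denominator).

Step 1 — sample mean vector:
  mean(A) = (8 + 4 + 4 + 1 + 9 + 8) / 6 = 34/6 = 5.6667
  mean(B) = (8 + 7 + 8 + 5 + 8 + 4) / 6 = 40/6 = 6.6667
  x̄ = (5.6667, 6.6667),  deviation x̄ - mu_0 = (5.6667, 6.6667) - (5, 7) = (0.6667, -0.3333).

Step 2 — sample covariance matrix, S[i,j] = (1/(n-1)) · Σ_k (x_{k,i} - mean_i) · (x_{k,j} - mean_j), divisor n-1 = 5:
  S[A,A] = ((2.3333)·(2.3333) + (-1.6667)·(-1.6667) + (-1.6667)·(-1.6667) + (-4.6667)·(-4.6667) + (3.3333)·(3.3333) + (2.3333)·(2.3333)) / 5 = 49.3333/5 = 9.8667
  S[A,B] = ((2.3333)·(1.3333) + (-1.6667)·(0.3333) + (-1.6667)·(1.3333) + (-4.6667)·(-1.6667) + (3.3333)·(1.3333) + (2.3333)·(-2.6667)) / 5 = 6.3333/5 = 1.2667
  S[B,B] = ((1.3333)·(1.3333) + (0.3333)·(0.3333) + (1.3333)·(1.3333) + (-1.6667)·(-1.6667) + (1.3333)·(1.3333) + (-2.6667)·(-2.6667)) / 5 = 15.3333/5 = 3.0667
  S = [[9.8667, 1.2667],
 [1.2667, 3.0667]].

Step 3 — invert S. det(S) = 9.8667·3.0667 - (1.2667)² = 28.6533.
  S^{-1} = (1/det) · [[d, -b], [-b, a]] = [[0.107, -0.0442],
 [-0.0442, 0.3443]].

Step 4 — quadratic form (x̄ - mu_0)^T · S^{-1} · (x̄ - mu_0):
  S^{-1} · (x̄ - mu_0) = (0.0861, -0.1443),
  (x̄ - mu_0)^T · [...] = (0.6667)·(0.0861) + (-0.3333)·(-0.1443) = 0.1055.

Step 5 — scale by n: T² = 6 · 0.1055 = 0.6329.

T² ≈ 0.6329


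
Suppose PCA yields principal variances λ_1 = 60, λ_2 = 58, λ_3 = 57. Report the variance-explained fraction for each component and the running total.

Step 1 — total variance = trace(Sigma) = Σ λ_i = 60 + 58 + 57 = 175.

Step 2 — fraction explained by component i = λ_i / Σ λ:
  PC1: 60/175 = 0.3429
  PC2: 58/175 = 0.3314
  PC3: 57/175 = 0.3257

Step 3 — cumulative fraction after k components = (λ_1 + ... + λ_k) / Σ λ:
  k = 1: 60/175 = 0.3429
  k = 2: (60 + 58)/175 = 118/175 = 0.6743
  k = 3: (60 + 58 + 57)/175 = 175/175 = 1

Summary (fraction, with percent):

explained: PC1 0.3429 (34.29%), PC2 0.3314 (33.14%), PC3 0.3257 (32.57%);  cumulative: 0.3429, 0.6743, 1


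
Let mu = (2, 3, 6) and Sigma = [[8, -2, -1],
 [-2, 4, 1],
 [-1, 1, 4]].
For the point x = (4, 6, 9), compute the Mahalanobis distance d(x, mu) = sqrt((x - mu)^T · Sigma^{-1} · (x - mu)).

Step 1 — centre the observation: (x - mu) = (2, 3, 3).

Step 2 — invert Sigma (cofactor / det for 3×3, or solve directly):
  Sigma^{-1} = [[0.1442, 0.0673, 0.0192],
 [0.0673, 0.2981, -0.0577],
 [0.0192, -0.0577, 0.2692]].

Step 3 — form the quadratic (x - mu)^T · Sigma^{-1} · (x - mu):
  Sigma^{-1} · (x - mu) = (0.5481, 0.8558, 0.6731).
  (x - mu)^T · [Sigma^{-1} · (x - mu)] = (2)·(0.5481) + (3)·(0.8558) + (3)·(0.6731) = 5.6827.

Step 4 — take square root: d = √(5.6827) ≈ 2.3838.

d(x, mu) = √(5.6827) ≈ 2.3838


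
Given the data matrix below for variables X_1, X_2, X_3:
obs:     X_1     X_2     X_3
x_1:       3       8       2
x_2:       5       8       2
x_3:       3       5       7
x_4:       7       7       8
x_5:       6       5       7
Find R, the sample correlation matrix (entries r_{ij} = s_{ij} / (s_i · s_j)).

Step 1 — column means:
  mean(X_1) = (3 + 5 + 3 + 7 + 6) / 5 = 24/5 = 4.8
  mean(X_2) = (8 + 8 + 5 + 7 + 5) / 5 = 33/5 = 6.6
  mean(X_3) = (2 + 2 + 7 + 8 + 7) / 5 = 26/5 = 5.2

Step 2 — sample variances and covariances s[i,j] = (1/(n-1)) · Σ_k (x_{k,i} - mean_i) · (x_{k,j} - mean_j), with n-1 = 4:
  s[X_1,X_1] = ((-1.8)·(-1.8) + (0.2)·(0.2) + (-1.8)·(-1.8) + (2.2)·(2.2) + (1.2)·(1.2)) / 4 = 12.8/4 = 3.2
  s[X_1,X_2] = ((-1.8)·(1.4) + (0.2)·(1.4) + (-1.8)·(-1.6) + (2.2)·(0.4) + (1.2)·(-1.6)) / 4 = -0.4/4 = -0.1
  s[X_1,X_3] = ((-1.8)·(-3.2) + (0.2)·(-3.2) + (-1.8)·(1.8) + (2.2)·(2.8) + (1.2)·(1.8)) / 4 = 10.2/4 = 2.55
  s[X_2,X_2] = ((1.4)·(1.4) + (1.4)·(1.4) + (-1.6)·(-1.6) + (0.4)·(0.4) + (-1.6)·(-1.6)) / 4 = 9.2/4 = 2.3
  s[X_2,X_3] = ((1.4)·(-3.2) + (1.4)·(-3.2) + (-1.6)·(1.8) + (0.4)·(2.8) + (-1.6)·(1.8)) / 4 = -13.6/4 = -3.4
  s[X_3,X_3] = ((-3.2)·(-3.2) + (-3.2)·(-3.2) + (1.8)·(1.8) + (2.8)·(2.8) + (1.8)·(1.8)) / 4 = 34.8/4 = 8.7
  Sample standard deviations s_i = √(s[i,i]):
  s(X_1) = √(3.2) = 1.7889
  s(X_2) = √(2.3) = 1.5166
  s(X_3) = √(8.7) = 2.9496

Step 3 — r_{ij} = s_{ij} / (s_i · s_j):
  r[X_1,X_1] = 1 (diagonal).
  r[X_1,X_2] = -0.1 / (1.7889 · 1.5166) = -0.1 / 2.7129 = -0.0369
  r[X_1,X_3] = 2.55 / (1.7889 · 2.9496) = 2.55 / 5.2764 = 0.4833
  r[X_2,X_2] = 1 (diagonal).
  r[X_2,X_3] = -3.4 / (1.5166 · 2.9496) = -3.4 / 4.4733 = -0.7601
  r[X_3,X_3] = 1 (diagonal).

R is symmetric with unit diagonal. Assembling:

R = [[1, -0.0369, 0.4833],
 [-0.0369, 1, -0.7601],
 [0.4833, -0.7601, 1]]


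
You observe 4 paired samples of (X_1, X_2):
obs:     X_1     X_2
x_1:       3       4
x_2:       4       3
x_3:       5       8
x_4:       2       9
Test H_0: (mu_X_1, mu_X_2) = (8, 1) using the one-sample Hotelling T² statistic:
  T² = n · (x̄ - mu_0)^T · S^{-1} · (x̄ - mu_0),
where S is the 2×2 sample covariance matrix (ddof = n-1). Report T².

Step 1 — sample mean vector:
  mean(X_1) = (3 + 4 + 5 + 2) / 4 = 14/4 = 3.5
  mean(X_2) = (4 + 3 + 8 + 9) / 4 = 24/4 = 6
  x̄ = (3.5, 6),  deviation x̄ - mu_0 = (3.5, 6) - (8, 1) = (-4.5, 5).

Step 2 — sample covariance matrix, S[i,j] = (1/(n-1)) · Σ_k (x_{k,i} - mean_i) · (x_{k,j} - mean_j), divisor n-1 = 3:
  S[X_1,X_1] = ((-0.5)·(-0.5) + (0.5)·(0.5) + (1.5)·(1.5) + (-1.5)·(-1.5)) / 3 = 5/3 = 1.6667
  S[X_1,X_2] = ((-0.5)·(-2) + (0.5)·(-3) + (1.5)·(2) + (-1.5)·(3)) / 3 = -2/3 = -0.6667
  S[X_2,X_2] = ((-2)·(-2) + (-3)·(-3) + (2)·(2) + (3)·(3)) / 3 = 26/3 = 8.6667
  S = [[1.6667, -0.6667],
 [-0.6667, 8.6667]].

Step 3 — invert S. det(S) = 1.6667·8.6667 - (-0.6667)² = 14.
  S^{-1} = (1/det) · [[d, -b], [-b, a]] = [[0.619, 0.0476],
 [0.0476, 0.119]].

Step 4 — quadratic form (x̄ - mu_0)^T · S^{-1} · (x̄ - mu_0):
  S^{-1} · (x̄ - mu_0) = (-2.5476, 0.381),
  (x̄ - mu_0)^T · [...] = (-4.5)·(-2.5476) + (5)·(0.381) = 13.369.

Step 5 — scale by n: T² = 4 · 13.369 = 53.4762.

T² ≈ 53.4762


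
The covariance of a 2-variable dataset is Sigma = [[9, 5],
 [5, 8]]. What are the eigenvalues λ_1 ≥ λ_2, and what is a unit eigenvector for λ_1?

Step 1 — characteristic polynomial of 2×2 Sigma:
  det(Sigma - λI) = λ² - trace · λ + det = 0.
  trace = 9 + 8 = 17, det = 9·8 - (5)² = 47.
Step 2 — discriminant:
  Δ = trace² - 4·det = 289 - 188 = 101.
Step 3 — eigenvalues:
  λ = (trace ± √Δ)/2 = (17 ± 10.0499)/2,
  λ_1 = 13.5249,  λ_2 = 3.4751.

Step 4 — unit eigenvector for λ_1: solve (Sigma - λ_1 I)v = 0. First row:
  (9 - 13.5249)·v_x + (5)·v_y = 0, i.e. (-4.5249)·v_x + (5)·v_y = 0,
  so v ∝ (b, λ_1 - a) = (5, 4.5249) = u.
  ||u|| = √((5)² + (4.5249)²) = √(45.4751) ≈ 6.7435,
  v_1 = u/||u|| ≈ (0.7415, 0.671) (||v_1|| = 1).

λ_1 = 13.5249,  λ_2 = 3.4751;  v_1 ≈ (0.7415, 0.671)


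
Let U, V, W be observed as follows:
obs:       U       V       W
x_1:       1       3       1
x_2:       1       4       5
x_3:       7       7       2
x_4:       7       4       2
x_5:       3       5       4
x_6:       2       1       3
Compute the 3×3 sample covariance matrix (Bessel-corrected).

Step 1 — column means:
  mean(U) = (1 + 1 + 7 + 7 + 3 + 2) / 6 = 21/6 = 3.5
  mean(V) = (3 + 4 + 7 + 4 + 5 + 1) / 6 = 24/6 = 4
  mean(W) = (1 + 5 + 2 + 2 + 4 + 3) / 6 = 17/6 = 2.8333

Step 2 — sample covariance S[i,j] = (1/(n-1)) · Σ_k (x_{k,i} - mean_i) · (x_{k,j} - mean_j), with n-1 = 5.
  S[U,U] = ((-2.5)·(-2.5) + (-2.5)·(-2.5) + (3.5)·(3.5) + (3.5)·(3.5) + (-0.5)·(-0.5) + (-1.5)·(-1.5)) / 5 = 39.5/5 = 7.9
  S[U,V] = ((-2.5)·(-1) + (-2.5)·(0) + (3.5)·(3) + (3.5)·(0) + (-0.5)·(1) + (-1.5)·(-3)) / 5 = 17/5 = 3.4
  S[U,W] = ((-2.5)·(-1.8333) + (-2.5)·(2.1667) + (3.5)·(-0.8333) + (3.5)·(-0.8333) + (-0.5)·(1.1667) + (-1.5)·(0.1667)) / 5 = -7.5/5 = -1.5
  S[V,V] = ((-1)·(-1) + (0)·(0) + (3)·(3) + (0)·(0) + (1)·(1) + (-3)·(-3)) / 5 = 20/5 = 4
  S[V,W] = ((-1)·(-1.8333) + (0)·(2.1667) + (3)·(-0.8333) + (0)·(-0.8333) + (1)·(1.1667) + (-3)·(0.1667)) / 5 = 0/5 = 0
  S[W,W] = ((-1.8333)·(-1.8333) + (2.1667)·(2.1667) + (-0.8333)·(-0.8333) + (-0.8333)·(-0.8333) + (1.1667)·(1.1667) + (0.1667)·(0.1667)) / 5 = 10.8333/5 = 2.1667

S is symmetric (S[j,i] = S[i,j]). Assembling:

S = [[7.9, 3.4, -1.5],
 [3.4, 4, 0],
 [-1.5, 0, 2.1667]]


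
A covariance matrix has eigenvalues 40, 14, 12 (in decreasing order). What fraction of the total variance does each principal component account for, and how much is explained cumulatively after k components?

Step 1 — total variance = trace(Sigma) = Σ λ_i = 40 + 14 + 12 = 66.

Step 2 — fraction explained by component i = λ_i / Σ λ:
  PC1: 40/66 = 0.6061
  PC2: 14/66 = 0.2121
  PC3: 12/66 = 0.1818

Step 3 — cumulative fraction after k components = (λ_1 + ... + λ_k) / Σ λ:
  k = 1: 40/66 = 0.6061
  k = 2: (40 + 14)/66 = 54/66 = 0.8182
  k = 3: (40 + 14 + 12)/66 = 66/66 = 1

Summary (fraction, with percent):

explained: PC1 0.6061 (60.61%), PC2 0.2121 (21.21%), PC3 0.1818 (18.18%);  cumulative: 0.6061, 0.8182, 1


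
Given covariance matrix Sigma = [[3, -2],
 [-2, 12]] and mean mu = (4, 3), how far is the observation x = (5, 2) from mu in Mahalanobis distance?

Step 1 — centre the observation: (x - mu) = (1, -1).

Step 2 — invert Sigma. det(Sigma) = 3·12 - (-2)² = 32.
  Sigma^{-1} = (1/det) · [[d, -b], [-b, a]] = [[0.375, 0.0625],
 [0.0625, 0.0938]].

Step 3 — form the quadratic (x - mu)^T · Sigma^{-1} · (x - mu):
  Sigma^{-1} · (x - mu) = (0.3125, -0.0312).
  (x - mu)^T · [Sigma^{-1} · (x - mu)] = (1)·(0.3125) + (-1)·(-0.0312) = 0.3438.

Step 4 — take square root: d = √(0.3438) ≈ 0.5863.

d(x, mu) = √(0.3438) ≈ 0.5863


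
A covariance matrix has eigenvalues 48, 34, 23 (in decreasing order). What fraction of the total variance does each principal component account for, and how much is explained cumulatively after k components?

Step 1 — total variance = trace(Sigma) = Σ λ_i = 48 + 34 + 23 = 105.

Step 2 — fraction explained by component i = λ_i / Σ λ:
  PC1: 48/105 = 0.4571
  PC2: 34/105 = 0.3238
  PC3: 23/105 = 0.219

Step 3 — cumulative fraction after k components = (λ_1 + ... + λ_k) / Σ λ:
  k = 1: 48/105 = 0.4571
  k = 2: (48 + 34)/105 = 82/105 = 0.781
  k = 3: (48 + 34 + 23)/105 = 105/105 = 1

Summary (fraction, with percent):

explained: PC1 0.4571 (45.71%), PC2 0.3238 (32.38%), PC3 0.219 (21.9%);  cumulative: 0.4571, 0.781, 1


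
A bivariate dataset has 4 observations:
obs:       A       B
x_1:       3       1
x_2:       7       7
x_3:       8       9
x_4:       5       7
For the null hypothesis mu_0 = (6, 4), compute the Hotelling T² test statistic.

Step 1 — sample mean vector:
  mean(A) = (3 + 7 + 8 + 5) / 4 = 23/4 = 5.75
  mean(B) = (1 + 7 + 9 + 7) / 4 = 24/4 = 6
  x̄ = (5.75, 6),  deviation x̄ - mu_0 = (5.75, 6) - (6, 4) = (-0.25, 2).

Step 2 — sample covariance matrix, S[i,j] = (1/(n-1)) · Σ_k (x_{k,i} - mean_i) · (x_{k,j} - mean_j), divisor n-1 = 3:
  S[A,A] = ((-2.75)·(-2.75) + (1.25)·(1.25) + (2.25)·(2.25) + (-0.75)·(-0.75)) / 3 = 14.75/3 = 4.9167
  S[A,B] = ((-2.75)·(-5) + (1.25)·(1) + (2.25)·(3) + (-0.75)·(1)) / 3 = 21/3 = 7
  S[B,B] = ((-5)·(-5) + (1)·(1) + (3)·(3) + (1)·(1)) / 3 = 36/3 = 12
  S = [[4.9167, 7],
 [7, 12]].

Step 3 — invert S. det(S) = 4.9167·12 - (7)² = 10.
  S^{-1} = (1/det) · [[d, -b], [-b, a]] = [[1.2, -0.7],
 [-0.7, 0.4917]].

Step 4 — quadratic form (x̄ - mu_0)^T · S^{-1} · (x̄ - mu_0):
  S^{-1} · (x̄ - mu_0) = (-1.7, 1.1583),
  (x̄ - mu_0)^T · [...] = (-0.25)·(-1.7) + (2)·(1.1583) = 2.7417.

Step 5 — scale by n: T² = 4 · 2.7417 = 10.9667.

T² ≈ 10.9667


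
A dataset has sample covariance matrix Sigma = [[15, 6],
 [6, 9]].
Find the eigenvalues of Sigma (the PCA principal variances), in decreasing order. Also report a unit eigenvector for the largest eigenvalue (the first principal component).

Step 1 — characteristic polynomial of 2×2 Sigma:
  det(Sigma - λI) = λ² - trace · λ + det = 0.
  trace = 15 + 9 = 24, det = 15·9 - (6)² = 99.
Step 2 — discriminant:
  Δ = trace² - 4·det = 576 - 396 = 180.
Step 3 — eigenvalues:
  λ = (trace ± √Δ)/2 = (24 ± 13.4164)/2,
  λ_1 = 18.7082,  λ_2 = 5.2918.

Step 4 — unit eigenvector for λ_1: solve (Sigma - λ_1 I)v = 0. First row:
  (15 - 18.7082)·v_x + (6)·v_y = 0, i.e. (-3.7082)·v_x + (6)·v_y = 0,
  so v ∝ (b, λ_1 - a) = (6, 3.7082) = u.
  ||u|| = √((6)² + (3.7082)²) = √(49.7508) ≈ 7.0534,
  v_1 = u/||u|| ≈ (0.8507, 0.5257) (||v_1|| = 1).

λ_1 = 18.7082,  λ_2 = 5.2918;  v_1 ≈ (0.8507, 0.5257)


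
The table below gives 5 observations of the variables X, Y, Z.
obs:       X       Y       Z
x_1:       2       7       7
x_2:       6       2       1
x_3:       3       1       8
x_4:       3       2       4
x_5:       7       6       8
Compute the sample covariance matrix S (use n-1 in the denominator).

Step 1 — column means:
  mean(X) = (2 + 6 + 3 + 3 + 7) / 5 = 21/5 = 4.2
  mean(Y) = (7 + 2 + 1 + 2 + 6) / 5 = 18/5 = 3.6
  mean(Z) = (7 + 1 + 8 + 4 + 8) / 5 = 28/5 = 5.6

Step 2 — sample covariance S[i,j] = (1/(n-1)) · Σ_k (x_{k,i} - mean_i) · (x_{k,j} - mean_j), with n-1 = 4.
  S[X,X] = ((-2.2)·(-2.2) + (1.8)·(1.8) + (-1.2)·(-1.2) + (-1.2)·(-1.2) + (2.8)·(2.8)) / 4 = 18.8/4 = 4.7
  S[X,Y] = ((-2.2)·(3.4) + (1.8)·(-1.6) + (-1.2)·(-2.6) + (-1.2)·(-1.6) + (2.8)·(2.4)) / 4 = 1.4/4 = 0.35
  S[X,Z] = ((-2.2)·(1.4) + (1.8)·(-4.6) + (-1.2)·(2.4) + (-1.2)·(-1.6) + (2.8)·(2.4)) / 4 = -5.6/4 = -1.4
  S[Y,Y] = ((3.4)·(3.4) + (-1.6)·(-1.6) + (-2.6)·(-2.6) + (-1.6)·(-1.6) + (2.4)·(2.4)) / 4 = 29.2/4 = 7.3
  S[Y,Z] = ((3.4)·(1.4) + (-1.6)·(-4.6) + (-2.6)·(2.4) + (-1.6)·(-1.6) + (2.4)·(2.4)) / 4 = 14.2/4 = 3.55
  S[Z,Z] = ((1.4)·(1.4) + (-4.6)·(-4.6) + (2.4)·(2.4) + (-1.6)·(-1.6) + (2.4)·(2.4)) / 4 = 37.2/4 = 9.3

S is symmetric (S[j,i] = S[i,j]). Assembling:

S = [[4.7, 0.35, -1.4],
 [0.35, 7.3, 3.55],
 [-1.4, 3.55, 9.3]]


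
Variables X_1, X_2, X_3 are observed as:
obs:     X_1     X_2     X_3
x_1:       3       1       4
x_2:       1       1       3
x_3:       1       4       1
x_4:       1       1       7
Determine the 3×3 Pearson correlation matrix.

Step 1 — column means:
  mean(X_1) = (3 + 1 + 1 + 1) / 4 = 6/4 = 1.5
  mean(X_2) = (1 + 1 + 4 + 1) / 4 = 7/4 = 1.75
  mean(X_3) = (4 + 3 + 1 + 7) / 4 = 15/4 = 3.75

Step 2 — sample variances and covariances s[i,j] = (1/(n-1)) · Σ_k (x_{k,i} - mean_i) · (x_{k,j} - mean_j), with n-1 = 3:
  s[X_1,X_1] = ((1.5)·(1.5) + (-0.5)·(-0.5) + (-0.5)·(-0.5) + (-0.5)·(-0.5)) / 3 = 3/3 = 1
  s[X_1,X_2] = ((1.5)·(-0.75) + (-0.5)·(-0.75) + (-0.5)·(2.25) + (-0.5)·(-0.75)) / 3 = -1.5/3 = -0.5
  s[X_1,X_3] = ((1.5)·(0.25) + (-0.5)·(-0.75) + (-0.5)·(-2.75) + (-0.5)·(3.25)) / 3 = 0.5/3 = 0.1667
  s[X_2,X_2] = ((-0.75)·(-0.75) + (-0.75)·(-0.75) + (2.25)·(2.25) + (-0.75)·(-0.75)) / 3 = 6.75/3 = 2.25
  s[X_2,X_3] = ((-0.75)·(0.25) + (-0.75)·(-0.75) + (2.25)·(-2.75) + (-0.75)·(3.25)) / 3 = -8.25/3 = -2.75
  s[X_3,X_3] = ((0.25)·(0.25) + (-0.75)·(-0.75) + (-2.75)·(-2.75) + (3.25)·(3.25)) / 3 = 18.75/3 = 6.25
  Sample standard deviations s_i = √(s[i,i]):
  s(X_1) = √(1) = 1
  s(X_2) = √(2.25) = 1.5
  s(X_3) = √(6.25) = 2.5

Step 3 — r_{ij} = s_{ij} / (s_i · s_j):
  r[X_1,X_1] = 1 (diagonal).
  r[X_1,X_2] = -0.5 / (1 · 1.5) = -0.5 / 1.5 = -0.3333
  r[X_1,X_3] = 0.1667 / (1 · 2.5) = 0.1667 / 2.5 = 0.0667
  r[X_2,X_2] = 1 (diagonal).
  r[X_2,X_3] = -2.75 / (1.5 · 2.5) = -2.75 / 3.75 = -0.7333
  r[X_3,X_3] = 1 (diagonal).

R is symmetric with unit diagonal. Assembling:

R = [[1, -0.3333, 0.0667],
 [-0.3333, 1, -0.7333],
 [0.0667, -0.7333, 1]]


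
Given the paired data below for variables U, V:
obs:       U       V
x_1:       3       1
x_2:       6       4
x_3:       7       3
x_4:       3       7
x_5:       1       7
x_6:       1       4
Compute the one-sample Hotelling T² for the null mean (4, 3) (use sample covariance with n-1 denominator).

Step 1 — sample mean vector:
  mean(U) = (3 + 6 + 7 + 3 + 1 + 1) / 6 = 21/6 = 3.5
  mean(V) = (1 + 4 + 3 + 7 + 7 + 4) / 6 = 26/6 = 4.3333
  x̄ = (3.5, 4.3333),  deviation x̄ - mu_0 = (3.5, 4.3333) - (4, 3) = (-0.5, 1.3333).

Step 2 — sample covariance matrix, S[i,j] = (1/(n-1)) · Σ_k (x_{k,i} - mean_i) · (x_{k,j} - mean_j), divisor n-1 = 5:
  S[U,U] = ((-0.5)·(-0.5) + (2.5)·(2.5) + (3.5)·(3.5) + (-0.5)·(-0.5) + (-2.5)·(-2.5) + (-2.5)·(-2.5)) / 5 = 31.5/5 = 6.3
  S[U,V] = ((-0.5)·(-3.3333) + (2.5)·(-0.3333) + (3.5)·(-1.3333) + (-0.5)·(2.6667) + (-2.5)·(2.6667) + (-2.5)·(-0.3333)) / 5 = -11/5 = -2.2
  S[V,V] = ((-3.3333)·(-3.3333) + (-0.3333)·(-0.3333) + (-1.3333)·(-1.3333) + (2.6667)·(2.6667) + (2.6667)·(2.6667) + (-0.3333)·(-0.3333)) / 5 = 27.3333/5 = 5.4667
  S = [[6.3, -2.2],
 [-2.2, 5.4667]].

Step 3 — invert S. det(S) = 6.3·5.4667 - (-2.2)² = 29.6.
  S^{-1} = (1/det) · [[d, -b], [-b, a]] = [[0.1847, 0.0743],
 [0.0743, 0.2128]].

Step 4 — quadratic form (x̄ - mu_0)^T · S^{-1} · (x̄ - mu_0):
  S^{-1} · (x̄ - mu_0) = (0.0068, 0.2466),
  (x̄ - mu_0)^T · [...] = (-0.5)·(0.0068) + (1.3333)·(0.2466) = 0.3255.

Step 5 — scale by n: T² = 6 · 0.3255 = 1.9527.

T² ≈ 1.9527


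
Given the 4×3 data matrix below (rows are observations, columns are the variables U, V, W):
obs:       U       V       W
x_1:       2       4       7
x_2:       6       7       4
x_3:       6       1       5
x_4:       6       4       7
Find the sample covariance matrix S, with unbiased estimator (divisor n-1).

Step 1 — column means:
  mean(U) = (2 + 6 + 6 + 6) / 4 = 20/4 = 5
  mean(V) = (4 + 7 + 1 + 4) / 4 = 16/4 = 4
  mean(W) = (7 + 4 + 5 + 7) / 4 = 23/4 = 5.75

Step 2 — sample covariance S[i,j] = (1/(n-1)) · Σ_k (x_{k,i} - mean_i) · (x_{k,j} - mean_j), with n-1 = 3.
  S[U,U] = ((-3)·(-3) + (1)·(1) + (1)·(1) + (1)·(1)) / 3 = 12/3 = 4
  S[U,V] = ((-3)·(0) + (1)·(3) + (1)·(-3) + (1)·(0)) / 3 = 0/3 = 0
  S[U,W] = ((-3)·(1.25) + (1)·(-1.75) + (1)·(-0.75) + (1)·(1.25)) / 3 = -5/3 = -1.6667
  S[V,V] = ((0)·(0) + (3)·(3) + (-3)·(-3) + (0)·(0)) / 3 = 18/3 = 6
  S[V,W] = ((0)·(1.25) + (3)·(-1.75) + (-3)·(-0.75) + (0)·(1.25)) / 3 = -3/3 = -1
  S[W,W] = ((1.25)·(1.25) + (-1.75)·(-1.75) + (-0.75)·(-0.75) + (1.25)·(1.25)) / 3 = 6.75/3 = 2.25

S is symmetric (S[j,i] = S[i,j]). Assembling:

S = [[4, 0, -1.6667],
 [0, 6, -1],
 [-1.6667, -1, 2.25]]


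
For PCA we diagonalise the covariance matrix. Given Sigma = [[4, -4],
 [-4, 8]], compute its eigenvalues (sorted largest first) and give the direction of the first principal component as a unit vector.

Step 1 — characteristic polynomial of 2×2 Sigma:
  det(Sigma - λI) = λ² - trace · λ + det = 0.
  trace = 4 + 8 = 12, det = 4·8 - (-4)² = 16.
Step 2 — discriminant:
  Δ = trace² - 4·det = 144 - 64 = 80.
Step 3 — eigenvalues:
  λ = (trace ± √Δ)/2 = (12 ± 8.9443)/2,
  λ_1 = 10.4721,  λ_2 = 1.5279.

Step 4 — unit eigenvector for λ_1: solve (Sigma - λ_1 I)v = 0. First row:
  (4 - 10.4721)·v_x + (-4)·v_y = 0, i.e. (-6.4721)·v_x + (-4)·v_y = 0,
  so v ∝ (b, λ_1 - a) = (-4, 6.4721); multiply by -1 so the first entry is positive: u = (4, -6.4721).
  ||u|| = √((4)² + (-6.4721)²) = √(57.8885) ≈ 7.6085,
  v_1 = u/||u|| ≈ (0.5257, -0.8507) (||v_1|| = 1).

λ_1 = 10.4721,  λ_2 = 1.5279;  v_1 ≈ (0.5257, -0.8507)


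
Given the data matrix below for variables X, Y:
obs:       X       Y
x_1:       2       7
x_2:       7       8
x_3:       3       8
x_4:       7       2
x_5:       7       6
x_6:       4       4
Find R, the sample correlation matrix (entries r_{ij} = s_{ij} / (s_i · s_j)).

Step 1 — column means:
  mean(X) = (2 + 7 + 3 + 7 + 7 + 4) / 6 = 30/6 = 5
  mean(Y) = (7 + 8 + 8 + 2 + 6 + 4) / 6 = 35/6 = 5.8333

Step 2 — sample variances and covariances s[i,j] = (1/(n-1)) · Σ_k (x_{k,i} - mean_i) · (x_{k,j} - mean_j), with n-1 = 5:
  s[X,X] = ((-3)·(-3) + (2)·(2) + (-2)·(-2) + (2)·(2) + (2)·(2) + (-1)·(-1)) / 5 = 26/5 = 5.2
  s[X,Y] = ((-3)·(1.1667) + (2)·(2.1667) + (-2)·(2.1667) + (2)·(-3.8333) + (2)·(0.1667) + (-1)·(-1.8333)) / 5 = -9/5 = -1.8
  s[Y,Y] = ((1.1667)·(1.1667) + (2.1667)·(2.1667) + (2.1667)·(2.1667) + (-3.8333)·(-3.8333) + (0.1667)·(0.1667) + (-1.8333)·(-1.8333)) / 5 = 28.8333/5 = 5.7667
  Sample standard deviations s_i = √(s[i,i]):
  s(X) = √(5.2) = 2.2804
  s(Y) = √(5.7667) = 2.4014

Step 3 — r_{ij} = s_{ij} / (s_i · s_j):
  r[X,X] = 1 (diagonal).
  r[X,Y] = -1.8 / (2.2804 · 2.4014) = -1.8 / 5.476 = -0.3287
  r[Y,Y] = 1 (diagonal).

R is symmetric with unit diagonal. Assembling:

R = [[1, -0.3287],
 [-0.3287, 1]]


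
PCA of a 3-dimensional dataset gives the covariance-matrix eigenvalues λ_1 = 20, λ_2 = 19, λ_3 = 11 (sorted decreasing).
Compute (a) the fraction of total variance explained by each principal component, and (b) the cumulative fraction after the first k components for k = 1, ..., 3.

Step 1 — total variance = trace(Sigma) = Σ λ_i = 20 + 19 + 11 = 50.

Step 2 — fraction explained by component i = λ_i / Σ λ:
  PC1: 20/50 = 0.4
  PC2: 19/50 = 0.38
  PC3: 11/50 = 0.22

Step 3 — cumulative fraction after k components = (λ_1 + ... + λ_k) / Σ λ:
  k = 1: 20/50 = 0.4
  k = 2: (20 + 19)/50 = 39/50 = 0.78
  k = 3: (20 + 19 + 11)/50 = 50/50 = 1

Summary (fraction, with percent):

explained: PC1 0.4 (40%), PC2 0.38 (38%), PC3 0.22 (22%);  cumulative: 0.4, 0.78, 1


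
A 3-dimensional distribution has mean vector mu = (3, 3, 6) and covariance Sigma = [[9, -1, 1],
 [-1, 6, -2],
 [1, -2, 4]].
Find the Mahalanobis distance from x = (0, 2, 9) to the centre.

Step 1 — centre the observation: (x - mu) = (-3, -1, 3).

Step 2 — invert Sigma (cofactor / det for 3×3, or solve directly):
  Sigma^{-1} = [[0.1149, 0.0115, -0.023],
 [0.0115, 0.2011, 0.0977],
 [-0.023, 0.0977, 0.3046]].

Step 3 — form the quadratic (x - mu)^T · Sigma^{-1} · (x - mu):
  Sigma^{-1} · (x - mu) = (-0.4253, 0.0575, 0.8851).
  (x - mu)^T · [Sigma^{-1} · (x - mu)] = (-3)·(-0.4253) + (-1)·(0.0575) + (3)·(0.8851) = 3.8736.

Step 4 — take square root: d = √(3.8736) ≈ 1.9681.

d(x, mu) = √(3.8736) ≈ 1.9681


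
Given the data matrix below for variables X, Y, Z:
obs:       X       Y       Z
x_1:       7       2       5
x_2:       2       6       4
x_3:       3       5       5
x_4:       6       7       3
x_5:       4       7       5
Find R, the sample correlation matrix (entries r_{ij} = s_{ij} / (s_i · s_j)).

Step 1 — column means:
  mean(X) = (7 + 2 + 3 + 6 + 4) / 5 = 22/5 = 4.4
  mean(Y) = (2 + 6 + 5 + 7 + 7) / 5 = 27/5 = 5.4
  mean(Z) = (5 + 4 + 5 + 3 + 5) / 5 = 22/5 = 4.4

Step 2 — sample variances and covariances s[i,j] = (1/(n-1)) · Σ_k (x_{k,i} - mean_i) · (x_{k,j} - mean_j), with n-1 = 4:
  s[X,X] = ((2.6)·(2.6) + (-2.4)·(-2.4) + (-1.4)·(-1.4) + (1.6)·(1.6) + (-0.4)·(-0.4)) / 4 = 17.2/4 = 4.3
  s[X,Y] = ((2.6)·(-3.4) + (-2.4)·(0.6) + (-1.4)·(-0.4) + (1.6)·(1.6) + (-0.4)·(1.6)) / 4 = -7.8/4 = -1.95
  s[X,Z] = ((2.6)·(0.6) + (-2.4)·(-0.4) + (-1.4)·(0.6) + (1.6)·(-1.4) + (-0.4)·(0.6)) / 4 = -0.8/4 = -0.2
  s[Y,Y] = ((-3.4)·(-3.4) + (0.6)·(0.6) + (-0.4)·(-0.4) + (1.6)·(1.6) + (1.6)·(1.6)) / 4 = 17.2/4 = 4.3
  s[Y,Z] = ((-3.4)·(0.6) + (0.6)·(-0.4) + (-0.4)·(0.6) + (1.6)·(-1.4) + (1.6)·(0.6)) / 4 = -3.8/4 = -0.95
  s[Z,Z] = ((0.6)·(0.6) + (-0.4)·(-0.4) + (0.6)·(0.6) + (-1.4)·(-1.4) + (0.6)·(0.6)) / 4 = 3.2/4 = 0.8
  Sample standard deviations s_i = √(s[i,i]):
  s(X) = √(4.3) = 2.0736
  s(Y) = √(4.3) = 2.0736
  s(Z) = √(0.8) = 0.8944

Step 3 — r_{ij} = s_{ij} / (s_i · s_j):
  r[X,X] = 1 (diagonal).
  r[X,Y] = -1.95 / (2.0736 · 2.0736) = -1.95 / 4.3 = -0.4535
  r[X,Z] = -0.2 / (2.0736 · 0.8944) = -0.2 / 1.8547 = -0.1078
  r[Y,Y] = 1 (diagonal).
  r[Y,Z] = -0.95 / (2.0736 · 0.8944) = -0.95 / 1.8547 = -0.5122
  r[Z,Z] = 1 (diagonal).

R is symmetric with unit diagonal. Assembling:

R = [[1, -0.4535, -0.1078],
 [-0.4535, 1, -0.5122],
 [-0.1078, -0.5122, 1]]


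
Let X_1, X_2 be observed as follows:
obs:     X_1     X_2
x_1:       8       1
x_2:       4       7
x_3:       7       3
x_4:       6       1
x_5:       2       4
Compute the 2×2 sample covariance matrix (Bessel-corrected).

Step 1 — column means:
  mean(X_1) = (8 + 4 + 7 + 6 + 2) / 5 = 27/5 = 5.4
  mean(X_2) = (1 + 7 + 3 + 1 + 4) / 5 = 16/5 = 3.2

Step 2 — sample covariance S[i,j] = (1/(n-1)) · Σ_k (x_{k,i} - mean_i) · (x_{k,j} - mean_j), with n-1 = 4.
  S[X_1,X_1] = ((2.6)·(2.6) + (-1.4)·(-1.4) + (1.6)·(1.6) + (0.6)·(0.6) + (-3.4)·(-3.4)) / 4 = 23.2/4 = 5.8
  S[X_1,X_2] = ((2.6)·(-2.2) + (-1.4)·(3.8) + (1.6)·(-0.2) + (0.6)·(-2.2) + (-3.4)·(0.8)) / 4 = -15.4/4 = -3.85
  S[X_2,X_2] = ((-2.2)·(-2.2) + (3.8)·(3.8) + (-0.2)·(-0.2) + (-2.2)·(-2.2) + (0.8)·(0.8)) / 4 = 24.8/4 = 6.2

S is symmetric (S[j,i] = S[i,j]). Assembling:

S = [[5.8, -3.85],
 [-3.85, 6.2]]


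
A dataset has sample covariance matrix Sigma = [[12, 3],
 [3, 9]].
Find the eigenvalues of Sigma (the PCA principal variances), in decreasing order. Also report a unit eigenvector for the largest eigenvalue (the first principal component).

Step 1 — characteristic polynomial of 2×2 Sigma:
  det(Sigma - λI) = λ² - trace · λ + det = 0.
  trace = 12 + 9 = 21, det = 12·9 - (3)² = 99.
Step 2 — discriminant:
  Δ = trace² - 4·det = 441 - 396 = 45.
Step 3 — eigenvalues:
  λ = (trace ± √Δ)/2 = (21 ± 6.7082)/2,
  λ_1 = 13.8541,  λ_2 = 7.1459.

Step 4 — unit eigenvector for λ_1: solve (Sigma - λ_1 I)v = 0. First row:
  (12 - 13.8541)·v_x + (3)·v_y = 0, i.e. (-1.8541)·v_x + (3)·v_y = 0,
  so v ∝ (b, λ_1 - a) = (3, 1.8541) = u.
  ||u|| = √((3)² + (1.8541)²) = √(12.4377) ≈ 3.5267,
  v_1 = u/||u|| ≈ (0.8507, 0.5257) (||v_1|| = 1).

λ_1 = 13.8541,  λ_2 = 7.1459;  v_1 ≈ (0.8507, 0.5257)
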